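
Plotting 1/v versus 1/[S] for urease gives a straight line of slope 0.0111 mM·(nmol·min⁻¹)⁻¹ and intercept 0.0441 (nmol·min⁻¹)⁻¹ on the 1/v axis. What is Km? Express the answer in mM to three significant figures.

0.252 mM

y-intercept = 1/Vmax ⇒ Vmax = 22.7 nmol·min⁻¹; slope = Km/Vmax ⇒ Km = slope × Vmax.
Km = 0.0111 × 22.7 = 0.252 mM.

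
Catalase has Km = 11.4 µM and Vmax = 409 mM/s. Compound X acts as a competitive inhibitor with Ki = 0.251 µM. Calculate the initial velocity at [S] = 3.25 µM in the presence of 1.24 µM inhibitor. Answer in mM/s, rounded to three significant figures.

18.7 mM/s

With α = 1 + [I]/Ki = 1 + 1.24/0.251 = 5.940, the competitive rate law is v = Vmax[S] / (αKm + [S]).
v = 409×3.25 / (5.940×11.4 + 3.25) = 1329/70.97 = 18.7 mM/s.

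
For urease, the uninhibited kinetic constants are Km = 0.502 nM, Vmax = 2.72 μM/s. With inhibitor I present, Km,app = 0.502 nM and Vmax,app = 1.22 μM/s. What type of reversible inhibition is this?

Vmax decreases (2.72 → 1.22 μM/s) while Km is unchanged — pure noncompetitive inhibition.

noncompetitive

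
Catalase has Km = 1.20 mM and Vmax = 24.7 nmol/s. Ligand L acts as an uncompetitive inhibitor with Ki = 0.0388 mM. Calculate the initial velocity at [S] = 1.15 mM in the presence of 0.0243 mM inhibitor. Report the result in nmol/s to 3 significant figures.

α = 1 + [I]/Ki = 1 + 0.0243/0.0388 = 1.626.
For an uncompetitive inhibitor, both parameters are divided by α, giving Vmax/α and Km/α: Km,app = 0.738 mM, Vmax,app = 15.2 nmol/s.
v = Vmax,app·[S]/(Km,app + [S]) = 15.2 × 1.15/(0.738 + 1.15) = 9.25 nmol/s.

9.25 nmol/s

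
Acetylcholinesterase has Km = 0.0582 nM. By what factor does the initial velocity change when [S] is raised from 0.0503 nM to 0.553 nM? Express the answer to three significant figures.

1.95

The fractional saturations are [S]/(Km+[S]) = 0.0503/0.1085 = 0.4636 and 0.553/0.6112 = 0.9048.
v₂/v₁ is just their ratio: 0.9048/0.4636 = 1.95.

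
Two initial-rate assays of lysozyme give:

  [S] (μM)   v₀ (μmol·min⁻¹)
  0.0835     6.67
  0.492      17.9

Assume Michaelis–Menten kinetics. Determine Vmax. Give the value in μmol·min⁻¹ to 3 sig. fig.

From v = Vmax[S]/(Km+[S]), each point gives Vmax = v(Km+[S])/[S].
Equating: 6.67(Km+0.0835)/0.0835 = 17.9(Km+0.492)/0.492.
79.88·Km + 6.67 = 36.38·Km + 17.9, so (79.88 − 36.38)·Km = 17.9 − 6.67.
Km = 11.23/43.50 = 0.258 μM; then Vmax = 6.67(0.258+0.0835)/0.0835 = 27.3 μmol·min⁻¹.

27.3 μmol·min⁻¹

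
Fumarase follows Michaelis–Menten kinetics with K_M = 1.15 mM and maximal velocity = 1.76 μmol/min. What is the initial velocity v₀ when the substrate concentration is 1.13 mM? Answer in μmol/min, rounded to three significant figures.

[S]/(Km+[S]) = 1.13/2.280 = 0.4956, the fractional saturation.
v = 0.4956 × Vmax = 0.4956 × 1.76 = 0.872 μmol/min.

0.872 μmol/min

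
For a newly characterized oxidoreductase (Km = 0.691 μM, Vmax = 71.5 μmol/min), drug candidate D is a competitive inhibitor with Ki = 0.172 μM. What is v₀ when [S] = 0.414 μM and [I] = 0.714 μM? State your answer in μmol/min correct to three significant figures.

With α = 1 + [I]/Ki = 1 + 0.714/0.172 = 5.151, the competitive rate law is v = Vmax[S] / (αKm + [S]).
v = 71.5×0.414 / (5.151×0.691 + 0.414) = 29.60/3.973 = 7.45 μmol/min.

7.45 μmol/min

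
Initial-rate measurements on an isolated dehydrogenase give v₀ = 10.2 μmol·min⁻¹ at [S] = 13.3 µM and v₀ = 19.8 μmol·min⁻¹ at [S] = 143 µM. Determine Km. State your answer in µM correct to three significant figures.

From v = Vmax[S]/(Km+[S]), each point gives Vmax = v(Km+[S])/[S].
Equating: 10.2(Km+13.3)/13.3 = 19.8(Km+143)/143.
0.7669·Km + 10.2 = 0.1385·Km + 19.8, so (0.7669 − 0.1385)·Km = 19.8 − 10.2.
Km = 9.600/0.6285 = 15.3 µM; then Vmax = 10.2(15.3+13.3)/13.3 = 21.9 μmol·min⁻¹.

15.3 µM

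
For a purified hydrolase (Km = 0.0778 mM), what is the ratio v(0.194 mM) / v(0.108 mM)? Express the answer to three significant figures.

1.23

The fractional saturations are [S]/(Km+[S]) = 0.108/0.1858 = 0.5813 and 0.194/0.2718 = 0.7138.
v₂/v₁ is just their ratio: 0.7138/0.5813 = 1.23.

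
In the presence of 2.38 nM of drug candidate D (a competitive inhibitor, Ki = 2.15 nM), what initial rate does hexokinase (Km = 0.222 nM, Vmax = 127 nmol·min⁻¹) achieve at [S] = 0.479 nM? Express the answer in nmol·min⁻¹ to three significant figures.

64.3 nmol·min⁻¹

α = 1 + [I]/Ki = 1 + 2.38/2.15 = 2.107.
For a competitive inhibitor, Vmax is unchanged and the apparent Km becomes α·Km: Km,app = 0.468 nM, Vmax,app = 127 nmol·min⁻¹.
v = Vmax,app·[S]/(Km,app + [S]) = 127 × 0.479/(0.468 + 0.479) = 64.3 nmol·min⁻¹.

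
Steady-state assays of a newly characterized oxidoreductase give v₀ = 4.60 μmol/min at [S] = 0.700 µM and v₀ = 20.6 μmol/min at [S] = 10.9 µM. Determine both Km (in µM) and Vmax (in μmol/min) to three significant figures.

Km = 3.42 µM; Vmax = 27.1 μmol/min

In reciprocal form, 1/v = (Km/Vmax)·(1/[S]) + 1/Vmax. The two points give (1/[S], 1/v) = (1.429, 0.2174) and (0.09174, 0.04854).
Slope = (0.2174 − 0.04854)/(1.429 − 0.09174) = 0.1263; intercept = 0.2174 − 0.1263×1.429 = 0.03696.
Vmax = 1/intercept = 27.1 μmol/min; Km = slope × Vmax = 0.1263 × 27.1 = 3.42 µM.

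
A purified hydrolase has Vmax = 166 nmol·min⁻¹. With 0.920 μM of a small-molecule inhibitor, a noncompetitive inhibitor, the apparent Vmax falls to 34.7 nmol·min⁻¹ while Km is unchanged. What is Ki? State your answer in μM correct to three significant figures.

Noncompetitive: Vmax,app = Vmax/α with α = 1 + [I]/Ki.
α = Vmax/Vmax,app = 166/34.7 = 4.784.
Ki = [I]/(α − 1) = 0.920/3.784 = 0.243 μM.

0.243 μM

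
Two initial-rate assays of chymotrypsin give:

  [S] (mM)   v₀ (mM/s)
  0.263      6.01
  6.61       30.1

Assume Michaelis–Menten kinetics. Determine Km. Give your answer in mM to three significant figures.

From v = Vmax[S]/(Km+[S]), each point gives Vmax = v(Km+[S])/[S].
Equating: 6.01(Km+0.263)/0.263 = 30.1(Km+6.61)/6.61.
22.85·Km + 6.01 = 4.554·Km + 30.1, so (22.85 − 4.554)·Km = 30.1 − 6.01.
Km = 24.09/18.30 = 1.32 mM; then Vmax = 6.01(1.32+0.263)/0.263 = 36.1 mM/s.

1.32 mM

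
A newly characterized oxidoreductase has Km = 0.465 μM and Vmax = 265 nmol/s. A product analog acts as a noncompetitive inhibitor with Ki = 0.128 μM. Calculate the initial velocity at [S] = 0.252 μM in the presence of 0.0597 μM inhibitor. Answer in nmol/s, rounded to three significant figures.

63.5 nmol/s

α = 1 + [I]/Ki = 1 + 0.0597/0.128 = 1.466.
For a noncompetitive inhibitor, Vmax is reduced to Vmax/α while Km is unchanged: Km,app = 0.465 μM, Vmax,app = 181 nmol/s.
v = Vmax,app·[S]/(Km,app + [S]) = 181 × 0.252/(0.465 + 0.252) = 63.5 nmol/s.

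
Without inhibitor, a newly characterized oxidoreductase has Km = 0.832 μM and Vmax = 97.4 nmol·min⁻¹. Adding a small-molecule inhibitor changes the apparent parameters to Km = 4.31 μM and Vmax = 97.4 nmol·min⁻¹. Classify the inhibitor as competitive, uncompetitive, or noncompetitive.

Km increases (0.832 → 4.31 μM) while Vmax is unchanged — the hallmark of competitive inhibition.

competitive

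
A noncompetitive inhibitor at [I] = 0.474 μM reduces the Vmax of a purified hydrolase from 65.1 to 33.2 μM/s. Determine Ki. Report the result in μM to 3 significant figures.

Noncompetitive: Vmax,app = Vmax/α with α = 1 + [I]/Ki.
α = Vmax/Vmax,app = 65.1/33.2 = 1.961.
Since α = 1 + [I]/Ki, [I]/Ki = 1.961 − 1 = 0.9608 and Ki = 0.474/0.9608 = 0.493 μM.

0.493 μM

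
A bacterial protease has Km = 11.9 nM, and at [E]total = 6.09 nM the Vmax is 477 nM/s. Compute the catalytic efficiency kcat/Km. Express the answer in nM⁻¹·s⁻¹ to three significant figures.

kcat = Vmax/[E]total = 477/6.09 = 78.3 s⁻¹.
kcat/Km = 78.3/11.9 = 6.58 nM⁻¹·s⁻¹.

6.58 nM⁻¹·s⁻¹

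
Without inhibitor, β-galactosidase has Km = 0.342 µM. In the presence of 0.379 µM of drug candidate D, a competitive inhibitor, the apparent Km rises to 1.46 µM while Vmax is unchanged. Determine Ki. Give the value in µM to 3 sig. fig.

Competitive: Km,app = α·Km with α = 1 + [I]/Ki.
α = Km,app/Km = 1.46/0.342 = 4.269.
Ki = [I]/(α − 1) = 0.379/3.269 = 0.116 µM.

0.116 µM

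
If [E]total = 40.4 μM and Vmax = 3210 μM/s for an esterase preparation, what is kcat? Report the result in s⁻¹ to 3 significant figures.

79.5 s⁻¹

kcat = Vmax/[E]total = 3210 μM/s / 40.4 μM = 79.5 s⁻¹.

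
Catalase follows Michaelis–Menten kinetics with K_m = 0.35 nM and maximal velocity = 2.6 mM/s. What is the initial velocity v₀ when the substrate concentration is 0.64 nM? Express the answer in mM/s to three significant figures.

1.68 mM/s

v = Vmax·[S]/(Km + [S]) = 2.6 × 0.64 / (0.35 + 0.64)
  = 1.664 / 0.9900 = 1.68 mM/s.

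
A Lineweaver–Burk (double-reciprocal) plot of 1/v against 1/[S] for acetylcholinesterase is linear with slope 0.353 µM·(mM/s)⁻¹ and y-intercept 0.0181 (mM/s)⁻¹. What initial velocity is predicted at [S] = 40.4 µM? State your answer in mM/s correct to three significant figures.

37.3 mM/s

The y-intercept is 1/Vmax, so Vmax = 1/0.0181 = 55.2 mM/s.
The slope is Km/Vmax, so Km = 0.353 × 55.2 = 19.5 µM.
Then v = 55.2 × 40.4/(19.5 + 40.4) = 37.3 mM/s.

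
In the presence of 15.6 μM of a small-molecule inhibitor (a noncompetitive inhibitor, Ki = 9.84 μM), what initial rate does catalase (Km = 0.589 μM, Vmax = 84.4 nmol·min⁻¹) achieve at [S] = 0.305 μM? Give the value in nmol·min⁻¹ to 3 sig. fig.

11.1 nmol·min⁻¹

With α = 1 + [I]/Ki = 1 + 15.6/9.84 = 2.585, the noncompetitive rate law is v = (Vmax/α)·[S] / (Km + [S]).
v = (84.4/2.585)×0.305 / (0.589 + 0.305) = 9.957/0.8940 = 11.1 nmol·min⁻¹.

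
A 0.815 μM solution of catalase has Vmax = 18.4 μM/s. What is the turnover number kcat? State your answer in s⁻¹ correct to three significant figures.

kcat = Vmax/[E]total = 18.4 μM/s / 0.815 μM = 22.6 s⁻¹.

22.6 s⁻¹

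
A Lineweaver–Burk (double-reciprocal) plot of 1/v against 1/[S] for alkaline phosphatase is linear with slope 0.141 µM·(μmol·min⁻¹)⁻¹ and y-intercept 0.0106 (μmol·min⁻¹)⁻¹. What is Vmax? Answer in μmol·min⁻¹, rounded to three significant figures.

94.3 μmol·min⁻¹

The y-intercept of a Lineweaver–Burk plot equals 1/Vmax, so Vmax = 1/0.0106 = 94.3 μmol·min⁻¹.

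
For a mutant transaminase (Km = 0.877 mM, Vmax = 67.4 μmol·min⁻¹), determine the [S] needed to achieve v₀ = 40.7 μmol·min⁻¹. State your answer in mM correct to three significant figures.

1.34 mM

Rearranging v = Vmax[S]/(Km+[S]) gives [S] = Km·v/(Vmax − v).
[S] = 0.877 × 40.7 / (67.4 − 40.7) = 35.69/26.70 = 1.34 mM.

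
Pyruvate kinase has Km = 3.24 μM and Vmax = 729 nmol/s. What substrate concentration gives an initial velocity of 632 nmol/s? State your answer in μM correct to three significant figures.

21.1 μM

The required fractional saturation is v/Vmax = 632/729 = 0.8669.
Then [S]/(Km+[S]) = 0.8669 ⇒ [S] = 3.24 × 0.8669/(1 − 0.8669) = 21.1 μM.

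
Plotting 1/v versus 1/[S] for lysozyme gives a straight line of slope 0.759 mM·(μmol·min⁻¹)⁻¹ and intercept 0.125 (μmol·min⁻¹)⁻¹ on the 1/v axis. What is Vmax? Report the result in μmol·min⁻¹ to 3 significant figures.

The y-intercept of a Lineweaver–Burk plot equals 1/Vmax, so Vmax = 1/0.125 = 8.00 μmol·min⁻¹.

8.00 μmol·min⁻¹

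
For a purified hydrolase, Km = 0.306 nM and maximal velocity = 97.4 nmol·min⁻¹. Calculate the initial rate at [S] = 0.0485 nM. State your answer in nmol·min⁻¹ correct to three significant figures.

[S]/(Km+[S]) = 0.0485/0.3545 = 0.1368, the fractional saturation.
v = 0.1368 × Vmax = 0.1368 × 97.4 = 13.3 nmol·min⁻¹.

13.3 nmol·min⁻¹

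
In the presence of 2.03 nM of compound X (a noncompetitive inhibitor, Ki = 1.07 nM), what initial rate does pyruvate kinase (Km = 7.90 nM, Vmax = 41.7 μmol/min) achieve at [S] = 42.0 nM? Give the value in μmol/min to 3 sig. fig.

12.1 μmol/min

With α = 1 + [I]/Ki = 1 + 2.03/1.07 = 2.897, the noncompetitive rate law is v = (Vmax/α)·[S] / (Km + [S]).
v = (41.7/2.897)×42.0 / (7.90 + 42.0) = 604.5/49.90 = 12.1 μmol/min.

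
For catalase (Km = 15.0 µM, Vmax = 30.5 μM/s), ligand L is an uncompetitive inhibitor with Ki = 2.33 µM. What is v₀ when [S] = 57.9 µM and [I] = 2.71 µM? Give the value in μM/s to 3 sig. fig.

12.6 μM/s

With α = 1 + [I]/Ki = 1 + 2.71/2.33 = 2.163, the uncompetitive rate law is v = (Vmax/α)·[S] / (Km/α + [S]).
v = (30.5/2.163)×57.9 / (15.0/2.163 + 57.9) = 816.4/64.83 = 12.6 μM/s.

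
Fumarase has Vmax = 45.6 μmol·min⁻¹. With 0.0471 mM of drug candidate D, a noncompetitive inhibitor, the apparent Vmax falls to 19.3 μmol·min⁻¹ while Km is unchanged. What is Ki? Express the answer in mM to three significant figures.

Noncompetitive: Vmax,app = Vmax/α with α = 1 + [I]/Ki.
α = Vmax/Vmax,app = 45.6/19.3 = 2.363.
Ki = [I]/(α − 1) = 0.0471/1.363 = 0.0346 mM.

0.0346 mM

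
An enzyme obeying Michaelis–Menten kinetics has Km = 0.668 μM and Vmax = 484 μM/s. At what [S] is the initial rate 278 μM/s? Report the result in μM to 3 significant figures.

0.901 μM

The required fractional saturation is v/Vmax = 278/484 = 0.5744.
Then [S]/(Km+[S]) = 0.5744 ⇒ [S] = 0.668 × 0.5744/(1 − 0.5744) = 0.901 μM.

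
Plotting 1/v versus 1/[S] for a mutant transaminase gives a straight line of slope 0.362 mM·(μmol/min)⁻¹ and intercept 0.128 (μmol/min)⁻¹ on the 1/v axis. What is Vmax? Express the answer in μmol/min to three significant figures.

The y-intercept of a Lineweaver–Burk plot equals 1/Vmax, so Vmax = 1/0.128 = 7.81 μmol/min.

7.81 μmol/min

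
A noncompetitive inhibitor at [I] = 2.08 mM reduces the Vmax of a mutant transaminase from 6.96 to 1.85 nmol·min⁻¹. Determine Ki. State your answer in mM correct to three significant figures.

Noncompetitive: Vmax,app = Vmax/α with α = 1 + [I]/Ki.
α = Vmax/Vmax,app = 6.96/1.85 = 3.762.
Since α = 1 + [I]/Ki, [I]/Ki = 3.762 − 1 = 2.762 and Ki = 2.08/2.762 = 0.753 mM.

0.753 mM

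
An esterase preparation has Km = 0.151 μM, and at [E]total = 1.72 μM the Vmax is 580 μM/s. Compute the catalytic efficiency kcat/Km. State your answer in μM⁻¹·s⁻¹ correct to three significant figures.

kcat = Vmax/[E]total = 580/1.72 = 337 s⁻¹.
kcat/Km = 337/0.151 = 2230 μM⁻¹·s⁻¹.

2230 μM⁻¹·s⁻¹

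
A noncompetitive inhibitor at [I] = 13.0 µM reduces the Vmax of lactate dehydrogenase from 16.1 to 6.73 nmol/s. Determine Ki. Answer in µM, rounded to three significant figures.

9.34 µM

Noncompetitive: Vmax,app = Vmax/α with α = 1 + [I]/Ki.
α = Vmax/Vmax,app = 16.1/6.73 = 2.392.
Ki = [I]/(α − 1) = 13.0/1.392 = 9.34 µM.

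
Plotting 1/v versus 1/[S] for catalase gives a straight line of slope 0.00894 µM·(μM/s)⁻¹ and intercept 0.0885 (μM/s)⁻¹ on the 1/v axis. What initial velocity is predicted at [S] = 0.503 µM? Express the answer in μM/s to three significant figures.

The y-intercept is 1/Vmax, so Vmax = 1/0.0885 = 11.3 μM/s.
The slope is Km/Vmax, so Km = 0.00894 × 11.3 = 0.101 µM.
Then v = 11.3 × 0.503/(0.101 + 0.503) = 9.41 μM/s.

9.41 μM/s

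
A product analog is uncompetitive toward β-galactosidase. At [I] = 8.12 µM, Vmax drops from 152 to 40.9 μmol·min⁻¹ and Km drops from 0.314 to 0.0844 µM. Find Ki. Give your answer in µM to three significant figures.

2.99 µM

Uncompetitive: Vmax,app = Vmax/α (and Km,app = Km/α) with α = 1 + [I]/Ki.
α = Vmax/Vmax,app = 152/40.9 = 3.716.
Since α = 1 + [I]/Ki, [I]/Ki = 3.716 − 1 = 2.716 and Ki = 8.12/2.716 = 2.99 µM.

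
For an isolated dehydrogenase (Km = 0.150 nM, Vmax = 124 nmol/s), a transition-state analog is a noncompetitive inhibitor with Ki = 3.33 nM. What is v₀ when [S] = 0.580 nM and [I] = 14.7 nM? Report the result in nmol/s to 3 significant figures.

α = 1 + [I]/Ki = 1 + 14.7/3.33 = 5.414.
For a noncompetitive inhibitor, Vmax is reduced to Vmax/α while Km is unchanged: Km,app = 0.150 nM, Vmax,app = 22.9 nmol/s.
v = Vmax,app·[S]/(Km,app + [S]) = 22.9 × 0.580/(0.150 + 0.580) = 18.2 nmol/s.

18.2 nmol/s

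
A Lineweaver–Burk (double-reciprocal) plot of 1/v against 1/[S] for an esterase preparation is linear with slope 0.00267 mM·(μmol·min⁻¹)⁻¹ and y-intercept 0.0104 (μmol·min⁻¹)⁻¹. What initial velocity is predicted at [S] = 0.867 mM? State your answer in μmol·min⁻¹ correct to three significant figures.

The y-intercept is 1/Vmax, so Vmax = 1/0.0104 = 96.2 μmol·min⁻¹.
The slope is Km/Vmax, so Km = 0.00267 × 96.2 = 0.257 mM.
Then v = 96.2 × 0.867/(0.257 + 0.867) = 74.2 μmol·min⁻¹.

74.2 μmol·min⁻¹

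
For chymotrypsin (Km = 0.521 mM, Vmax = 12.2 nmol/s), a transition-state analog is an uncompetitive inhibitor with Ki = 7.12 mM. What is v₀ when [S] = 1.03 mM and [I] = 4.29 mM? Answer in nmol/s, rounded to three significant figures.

With α = 1 + [I]/Ki = 1 + 4.29/7.12 = 1.603, the uncompetitive rate law is v = (Vmax/α)·[S] / (Km/α + [S]).
v = (12.2/1.603)×1.03 / (0.521/1.603 + 1.03) = 7.841/1.355 = 5.79 nmol/s.

5.79 nmol/s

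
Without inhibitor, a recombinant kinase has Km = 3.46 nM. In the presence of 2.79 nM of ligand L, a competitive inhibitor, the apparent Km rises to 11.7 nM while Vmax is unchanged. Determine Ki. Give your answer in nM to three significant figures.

1.17 nM

Competitive: Km,app = α·Km with α = 1 + [I]/Ki.
α = Km,app/Km = 11.7/3.46 = 3.382.
Since α = 1 + [I]/Ki, [I]/Ki = 3.382 − 1 = 2.382 and Ki = 2.79/2.382 = 1.17 nM.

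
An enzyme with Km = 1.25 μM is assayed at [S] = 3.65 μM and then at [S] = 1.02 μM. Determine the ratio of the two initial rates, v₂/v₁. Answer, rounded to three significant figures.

0.603

Since Vmax cancels, v₂/v₁ = [S]₂(Km+[S]₁) / [S]₁(Km+[S]₂).
= 1.02×(1.25+3.65) / (3.65×(1.25+1.02)) = 4.998/8.285 = 0.603.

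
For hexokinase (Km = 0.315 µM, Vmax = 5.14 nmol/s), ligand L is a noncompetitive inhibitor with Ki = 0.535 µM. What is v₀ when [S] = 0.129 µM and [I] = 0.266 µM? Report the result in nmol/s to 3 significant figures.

α = 1 + [I]/Ki = 1 + 0.266/0.535 = 1.497.
For a noncompetitive inhibitor, Vmax is reduced to Vmax/α while Km is unchanged: Km,app = 0.315 µM, Vmax,app = 3.43 nmol/s.
v = Vmax,app·[S]/(Km,app + [S]) = 3.43 × 0.129/(0.315 + 0.129) = 0.997 nmol/s.

0.997 nmol/s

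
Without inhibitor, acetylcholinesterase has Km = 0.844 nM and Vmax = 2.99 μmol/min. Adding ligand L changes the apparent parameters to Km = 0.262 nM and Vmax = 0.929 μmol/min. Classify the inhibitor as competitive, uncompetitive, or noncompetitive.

uncompetitive

Both Km and Vmax decrease by the same factor (~3.22-fold) — characteristic of uncompetitive inhibition.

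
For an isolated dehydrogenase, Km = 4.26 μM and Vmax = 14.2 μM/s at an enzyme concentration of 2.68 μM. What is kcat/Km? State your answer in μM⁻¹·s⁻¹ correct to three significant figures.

kcat = Vmax/[E]total = 14.2/2.68 = 5.30 s⁻¹.
kcat/Km = 5.30/4.26 = 1.24 μM⁻¹·s⁻¹.

1.24 μM⁻¹·s⁻¹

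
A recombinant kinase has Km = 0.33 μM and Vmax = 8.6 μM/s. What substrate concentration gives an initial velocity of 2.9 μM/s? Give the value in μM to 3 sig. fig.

The required fractional saturation is v/Vmax = 2.9/8.6 = 0.3372.
Then [S]/(Km+[S]) = 0.3372 ⇒ [S] = 0.33 × 0.3372/(1 − 0.3372) = 0.168 μM.

0.168 μM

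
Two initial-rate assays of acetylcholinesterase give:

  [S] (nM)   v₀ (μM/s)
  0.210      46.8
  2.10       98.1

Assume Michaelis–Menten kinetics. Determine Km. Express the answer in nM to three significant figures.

From v = Vmax[S]/(Km+[S]), each point gives Vmax = v(Km+[S])/[S].
Equating: 46.8(Km+0.210)/0.210 = 98.1(Km+2.10)/2.10.
222.9·Km + 46.8 = 46.71·Km + 98.1, so (222.9 − 46.71)·Km = 98.1 − 46.8.
Km = 51.30/176.1 = 0.291 nM; then Vmax = 46.8(0.291+0.210)/0.210 = 112 μM/s.

0.291 nM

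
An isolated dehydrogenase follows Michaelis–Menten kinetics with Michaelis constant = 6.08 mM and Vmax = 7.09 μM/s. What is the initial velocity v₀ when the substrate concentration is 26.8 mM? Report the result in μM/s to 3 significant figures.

v = Vmax·[S]/(Km + [S]) = 7.09 × 26.8 / (6.08 + 26.8)
  = 190.0 / 32.88 = 5.78 μM/s.

5.78 μM/s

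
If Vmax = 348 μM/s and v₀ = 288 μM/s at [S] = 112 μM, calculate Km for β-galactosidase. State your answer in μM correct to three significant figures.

23.3 μM

From v = Vmax[S]/(Km+[S]), Km = [S](Vmax − v)/v.
Km = 112 × (348 − 288) / 288 = 6720/288 = 23.3 μM.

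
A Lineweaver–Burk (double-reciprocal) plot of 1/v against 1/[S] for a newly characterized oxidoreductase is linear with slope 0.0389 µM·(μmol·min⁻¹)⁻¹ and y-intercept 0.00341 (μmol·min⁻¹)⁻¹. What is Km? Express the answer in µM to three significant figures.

y-intercept = 1/Vmax ⇒ Vmax = 293 μmol·min⁻¹; slope = Km/Vmax ⇒ Km = slope × Vmax.
Km = 0.0389 × 293 = 11.4 µM.

11.4 µM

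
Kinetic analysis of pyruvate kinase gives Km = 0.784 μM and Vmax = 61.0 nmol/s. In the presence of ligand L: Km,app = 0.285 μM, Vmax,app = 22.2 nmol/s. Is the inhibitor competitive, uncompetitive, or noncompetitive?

Both Km and Vmax decrease by the same factor (~2.75-fold) — characteristic of uncompetitive inhibition.

uncompetitive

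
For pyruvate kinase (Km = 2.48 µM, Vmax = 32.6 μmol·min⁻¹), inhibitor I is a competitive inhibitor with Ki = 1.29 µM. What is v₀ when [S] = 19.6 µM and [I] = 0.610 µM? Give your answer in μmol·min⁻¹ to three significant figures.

27.5 μmol·min⁻¹

With α = 1 + [I]/Ki = 1 + 0.610/1.29 = 1.473, the competitive rate law is v = Vmax[S] / (αKm + [S]).
v = 32.6×19.6 / (1.473×2.48 + 19.6) = 639.0/23.25 = 27.5 μmol·min⁻¹.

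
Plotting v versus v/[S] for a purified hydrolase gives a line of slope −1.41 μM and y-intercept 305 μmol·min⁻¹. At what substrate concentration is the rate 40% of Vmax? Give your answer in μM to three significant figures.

The Eadie–Hofstee slope gives Km = 1.41 μM (slope = −Km).
v/Vmax = [S]/(Km+[S]) = 0.4 ⇒ [S] = Km·0.4/(1−0.4) = 1.41 × 0.6667 = 0.940 μM.

0.940 μM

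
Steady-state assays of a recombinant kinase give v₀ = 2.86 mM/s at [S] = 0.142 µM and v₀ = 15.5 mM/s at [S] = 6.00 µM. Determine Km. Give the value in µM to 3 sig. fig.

0.720 µM

In reciprocal form, 1/v = (Km/Vmax)·(1/[S]) + 1/Vmax. The two points give (1/[S], 1/v) = (7.042, 0.3497) and (0.1667, 0.06452).
Slope = (0.3497 − 0.06452)/(7.042 − 0.1667) = 0.04147; intercept = 0.3497 − 0.04147×7.042 = 0.05760.
Vmax = 1/intercept = 17.4 mM/s; Km = slope × Vmax = 0.04147 × 17.4 = 0.720 µM.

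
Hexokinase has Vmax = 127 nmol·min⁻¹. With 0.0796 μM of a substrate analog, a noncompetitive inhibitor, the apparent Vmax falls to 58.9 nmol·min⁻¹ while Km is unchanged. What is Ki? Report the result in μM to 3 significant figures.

Noncompetitive: Vmax,app = Vmax/α with α = 1 + [I]/Ki.
α = Vmax/Vmax,app = 127/58.9 = 2.156.
Ki = [I]/(α − 1) = 0.0796/1.156 = 0.0688 μM.

0.0688 μM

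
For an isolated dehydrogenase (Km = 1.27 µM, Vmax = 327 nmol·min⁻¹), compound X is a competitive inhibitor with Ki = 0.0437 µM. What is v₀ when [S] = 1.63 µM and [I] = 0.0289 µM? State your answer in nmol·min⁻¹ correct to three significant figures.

With α = 1 + [I]/Ki = 1 + 0.0289/0.0437 = 1.661, the competitive rate law is v = Vmax[S] / (αKm + [S]).
v = 327×1.63 / (1.661×1.27 + 1.63) = 533.0/3.740 = 143 nmol·min⁻¹.

143 nmol·min⁻¹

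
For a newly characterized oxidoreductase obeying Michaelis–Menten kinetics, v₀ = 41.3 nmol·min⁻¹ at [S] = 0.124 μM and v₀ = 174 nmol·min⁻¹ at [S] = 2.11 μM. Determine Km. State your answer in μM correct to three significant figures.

In reciprocal form, 1/v = (Km/Vmax)·(1/[S]) + 1/Vmax. The two points give (1/[S], 1/v) = (8.065, 0.02421) and (0.4739, 0.005747).
Slope = (0.02421 − 0.005747)/(8.065 − 0.4739) = 0.002433; intercept = 0.02421 − 0.002433×8.065 = 0.004594.
Vmax = 1/intercept = 218 nmol·min⁻¹; Km = slope × Vmax = 0.002433 × 218 = 0.530 μM.

0.530 μM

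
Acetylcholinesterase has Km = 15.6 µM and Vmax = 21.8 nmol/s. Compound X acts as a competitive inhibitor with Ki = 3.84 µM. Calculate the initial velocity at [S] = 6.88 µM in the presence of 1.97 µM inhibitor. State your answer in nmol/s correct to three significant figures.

4.92 nmol/s

With α = 1 + [I]/Ki = 1 + 1.97/3.84 = 1.513, the competitive rate law is v = Vmax[S] / (αKm + [S]).
v = 21.8×6.88 / (1.513×15.6 + 6.88) = 150.0/30.48 = 4.92 nmol/s.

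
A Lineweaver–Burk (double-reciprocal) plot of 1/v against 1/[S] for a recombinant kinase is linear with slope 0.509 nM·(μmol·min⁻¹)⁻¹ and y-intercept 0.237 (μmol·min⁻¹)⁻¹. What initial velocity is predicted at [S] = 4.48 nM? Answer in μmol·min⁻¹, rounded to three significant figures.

The y-intercept is 1/Vmax, so Vmax = 1/0.237 = 4.22 μmol·min⁻¹.
The slope is Km/Vmax, so Km = 0.509 × 4.22 = 2.15 nM.
Then v = 4.22 × 4.48/(2.15 + 4.48) = 2.85 μmol·min⁻¹.

2.85 μmol·min⁻¹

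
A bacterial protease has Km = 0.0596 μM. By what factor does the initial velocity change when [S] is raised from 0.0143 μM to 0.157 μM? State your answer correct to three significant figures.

Since Vmax cancels, v₂/v₁ = [S]₂(Km+[S]₁) / [S]₁(Km+[S]₂).
= 0.157×(0.0596+0.0143) / (0.0143×(0.0596+0.157)) = 0.01160/0.003097 = 3.75.

3.75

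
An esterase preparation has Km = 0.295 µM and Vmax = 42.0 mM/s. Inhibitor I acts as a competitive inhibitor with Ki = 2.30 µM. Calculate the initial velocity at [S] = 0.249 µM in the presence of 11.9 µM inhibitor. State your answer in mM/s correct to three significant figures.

5.05 mM/s

α = 1 + [I]/Ki = 1 + 11.9/2.30 = 6.174.
For a competitive inhibitor, Vmax is unchanged and the apparent Km becomes α·Km: Km,app = 1.82 µM, Vmax,app = 42.0 mM/s.
v = Vmax,app·[S]/(Km,app + [S]) = 42.0 × 0.249/(1.82 + 0.249) = 5.05 mM/s.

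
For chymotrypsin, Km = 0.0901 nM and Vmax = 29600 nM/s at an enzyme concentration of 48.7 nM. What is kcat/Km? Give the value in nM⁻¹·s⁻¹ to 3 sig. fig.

kcat = Vmax/[E]total = 29600/48.7 = 608 s⁻¹.
kcat/Km = 608/0.0901 = 6750 nM⁻¹·s⁻¹.

6750 nM⁻¹·s⁻¹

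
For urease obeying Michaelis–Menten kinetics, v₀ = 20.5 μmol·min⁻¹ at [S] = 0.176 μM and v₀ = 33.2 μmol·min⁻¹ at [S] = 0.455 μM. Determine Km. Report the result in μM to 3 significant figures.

0.292 μM

In reciprocal form, 1/v = (Km/Vmax)·(1/[S]) + 1/Vmax. The two points give (1/[S], 1/v) = (5.682, 0.04878) and (2.198, 0.03012).
Slope = (0.04878 − 0.03012)/(5.682 − 2.198) = 0.005356; intercept = 0.04878 − 0.005356×5.682 = 0.01835.
Vmax = 1/intercept = 54.5 μmol·min⁻¹; Km = slope × Vmax = 0.005356 × 54.5 = 0.292 μM.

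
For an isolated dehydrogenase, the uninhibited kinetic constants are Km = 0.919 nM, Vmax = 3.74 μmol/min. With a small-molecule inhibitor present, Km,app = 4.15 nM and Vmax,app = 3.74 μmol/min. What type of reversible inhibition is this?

Km increases (0.919 → 4.15 nM) while Vmax is unchanged — the hallmark of competitive inhibition.

competitive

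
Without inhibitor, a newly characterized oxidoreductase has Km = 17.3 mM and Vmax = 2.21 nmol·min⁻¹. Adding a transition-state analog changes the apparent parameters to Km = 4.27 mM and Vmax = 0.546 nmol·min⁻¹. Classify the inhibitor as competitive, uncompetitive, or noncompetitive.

Both Km and Vmax decrease by the same factor (~4.05-fold) — characteristic of uncompetitive inhibition.

uncompetitive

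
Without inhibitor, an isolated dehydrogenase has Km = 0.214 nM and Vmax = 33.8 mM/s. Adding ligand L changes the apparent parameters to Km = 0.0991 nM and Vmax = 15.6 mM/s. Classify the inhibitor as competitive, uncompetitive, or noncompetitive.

Both Km and Vmax decrease by the same factor (~2.16-fold) — characteristic of uncompetitive inhibition.

uncompetitive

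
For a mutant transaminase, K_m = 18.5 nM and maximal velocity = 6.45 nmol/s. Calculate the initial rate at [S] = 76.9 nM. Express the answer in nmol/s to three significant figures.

5.20 nmol/s

[S]/(Km+[S]) = 76.9/95.40 = 0.8061, the fractional saturation.
v = 0.8061 × Vmax = 0.8061 × 6.45 = 5.20 nmol/s.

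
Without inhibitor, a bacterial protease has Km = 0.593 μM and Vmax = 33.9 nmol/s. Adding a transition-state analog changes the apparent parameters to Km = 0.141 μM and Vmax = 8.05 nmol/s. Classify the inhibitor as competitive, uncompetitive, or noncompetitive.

Both Km and Vmax decrease by the same factor (~4.21-fold) — characteristic of uncompetitive inhibition.

uncompetitive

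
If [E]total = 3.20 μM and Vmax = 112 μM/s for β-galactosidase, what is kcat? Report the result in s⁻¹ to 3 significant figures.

kcat = Vmax/[E]total = 112 μM/s / 3.20 μM = 35.0 s⁻¹.

35.0 s⁻¹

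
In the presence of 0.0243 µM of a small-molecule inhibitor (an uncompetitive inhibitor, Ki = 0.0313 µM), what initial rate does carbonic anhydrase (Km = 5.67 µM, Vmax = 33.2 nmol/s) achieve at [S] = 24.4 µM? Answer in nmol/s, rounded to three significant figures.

α = 1 + [I]/Ki = 1 + 0.0243/0.0313 = 1.776.
For an uncompetitive inhibitor, both parameters are divided by α, giving Vmax/α and Km/α: Km,app = 3.19 µM, Vmax,app = 18.7 nmol/s.
v = Vmax,app·[S]/(Km,app + [S]) = 18.7 × 24.4/(3.19 + 24.4) = 16.5 nmol/s.

16.5 nmol/s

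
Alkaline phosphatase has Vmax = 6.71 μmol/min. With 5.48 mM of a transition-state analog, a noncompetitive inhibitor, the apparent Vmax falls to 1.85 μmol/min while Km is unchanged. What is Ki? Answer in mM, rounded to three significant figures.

2.09 mM

Noncompetitive: Vmax,app = Vmax/α with α = 1 + [I]/Ki.
α = Vmax/Vmax,app = 6.71/1.85 = 3.627.
Ki = [I]/(α − 1) = 5.48/2.627 = 2.09 mM.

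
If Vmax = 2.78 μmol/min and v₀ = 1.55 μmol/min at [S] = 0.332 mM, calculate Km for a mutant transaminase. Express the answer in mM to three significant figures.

0.263 mM

v/Vmax = 1.55/2.78 = 0.5576 = [S]/(Km+[S]).
So Km + [S] = [S]/0.5576 = 0.5955 mM, giving Km = 0.5955 − 0.332 = 0.263 mM.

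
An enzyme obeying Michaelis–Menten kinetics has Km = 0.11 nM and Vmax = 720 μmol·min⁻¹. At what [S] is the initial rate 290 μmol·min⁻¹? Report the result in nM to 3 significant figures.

0.0742 nM

The required fractional saturation is v/Vmax = 290/720 = 0.4028.
Then [S]/(Km+[S]) = 0.4028 ⇒ [S] = 0.11 × 0.4028/(1 − 0.4028) = 0.0742 nM.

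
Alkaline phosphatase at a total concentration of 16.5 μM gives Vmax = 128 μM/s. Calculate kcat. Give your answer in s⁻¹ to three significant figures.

kcat = Vmax/[E]total = 128 μM/s / 16.5 μM = 7.76 s⁻¹.

7.76 s⁻¹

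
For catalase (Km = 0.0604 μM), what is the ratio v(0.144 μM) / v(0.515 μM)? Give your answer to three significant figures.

The fractional saturations are [S]/(Km+[S]) = 0.515/0.5754 = 0.8950 and 0.144/0.2044 = 0.7045.
v₂/v₁ is just their ratio: 0.7045/0.8950 = 0.787.

0.787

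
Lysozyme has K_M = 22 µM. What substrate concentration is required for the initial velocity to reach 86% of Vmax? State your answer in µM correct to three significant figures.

v/Vmax = [S]/(Km+[S]) = 0.86, so [S] = Km·0.86/(1 − 0.86) = 22 × 6.143.
[S] = 135 µM.

135 µM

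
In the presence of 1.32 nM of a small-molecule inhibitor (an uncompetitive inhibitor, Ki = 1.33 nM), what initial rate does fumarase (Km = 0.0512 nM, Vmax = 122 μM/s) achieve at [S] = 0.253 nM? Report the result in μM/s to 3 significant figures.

α = 1 + [I]/Ki = 1 + 1.32/1.33 = 1.992.
For an uncompetitive inhibitor, both parameters are divided by α, giving Vmax/α and Km/α: Km,app = 0.0257 nM, Vmax,app = 61.2 μM/s.
v = Vmax,app·[S]/(Km,app + [S]) = 61.2 × 0.253/(0.0257 + 0.253) = 55.6 μM/s.

55.6 μM/s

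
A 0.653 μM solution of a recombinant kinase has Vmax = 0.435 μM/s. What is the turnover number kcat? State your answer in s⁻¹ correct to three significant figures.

0.666 s⁻¹

kcat = Vmax/[E]total = 0.435 μM/s / 0.653 μM = 0.666 s⁻¹.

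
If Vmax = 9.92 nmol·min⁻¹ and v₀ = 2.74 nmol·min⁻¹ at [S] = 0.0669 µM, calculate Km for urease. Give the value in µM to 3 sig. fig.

v/Vmax = 2.74/9.92 = 0.2762 = [S]/(Km+[S]).
So Km + [S] = [S]/0.2762 = 0.2422 µM, giving Km = 0.2422 − 0.0669 = 0.175 µM.

0.175 µM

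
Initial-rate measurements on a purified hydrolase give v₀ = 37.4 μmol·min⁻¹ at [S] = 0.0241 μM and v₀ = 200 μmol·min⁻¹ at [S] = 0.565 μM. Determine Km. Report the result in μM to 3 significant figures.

From v = Vmax[S]/(Km+[S]), each point gives Vmax = v(Km+[S])/[S].
Equating: 37.4(Km+0.0241)/0.0241 = 200(Km+0.565)/0.565.
1552·Km + 37.4 = 354.0·Km + 200, so (1552 − 354.0)·Km = 200 − 37.4.
Km = 162.6/1198 = 0.136 μM; then Vmax = 37.4(0.136+0.0241)/0.0241 = 248 μmol·min⁻¹.

0.136 μM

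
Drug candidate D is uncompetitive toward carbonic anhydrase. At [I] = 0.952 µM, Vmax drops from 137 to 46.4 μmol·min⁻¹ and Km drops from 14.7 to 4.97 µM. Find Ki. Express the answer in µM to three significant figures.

0.488 µM

Uncompetitive: Vmax,app = Vmax/α (and Km,app = Km/α) with α = 1 + [I]/Ki.
α = Vmax/Vmax,app = 137/46.4 = 2.953.
Ki = [I]/(α − 1) = 0.952/1.953 = 0.488 µM.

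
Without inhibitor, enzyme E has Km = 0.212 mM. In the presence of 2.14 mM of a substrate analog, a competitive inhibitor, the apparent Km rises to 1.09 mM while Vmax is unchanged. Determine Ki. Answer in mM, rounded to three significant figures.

0.517 mM

Competitive: Km,app = α·Km with α = 1 + [I]/Ki.
α = Km,app/Km = 1.09/0.212 = 5.142.
Since α = 1 + [I]/Ki, [I]/Ki = 5.142 − 1 = 4.142 and Ki = 2.14/4.142 = 0.517 mM.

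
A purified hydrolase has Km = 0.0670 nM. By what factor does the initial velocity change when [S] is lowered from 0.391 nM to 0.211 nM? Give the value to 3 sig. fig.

The fractional saturations are [S]/(Km+[S]) = 0.391/0.4580 = 0.8537 and 0.211/0.2780 = 0.7590.
v₂/v₁ is just their ratio: 0.7590/0.8537 = 0.889.

0.889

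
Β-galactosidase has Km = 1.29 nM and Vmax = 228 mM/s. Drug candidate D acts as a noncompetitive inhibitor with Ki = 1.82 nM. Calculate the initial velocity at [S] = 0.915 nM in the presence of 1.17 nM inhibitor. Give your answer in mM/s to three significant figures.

57.6 mM/s

α = 1 + [I]/Ki = 1 + 1.17/1.82 = 1.643.
For a noncompetitive inhibitor, Vmax is reduced to Vmax/α while Km is unchanged: Km,app = 1.29 nM, Vmax,app = 139 mM/s.
v = Vmax,app·[S]/(Km,app + [S]) = 139 × 0.915/(1.29 + 0.915) = 57.6 mM/s.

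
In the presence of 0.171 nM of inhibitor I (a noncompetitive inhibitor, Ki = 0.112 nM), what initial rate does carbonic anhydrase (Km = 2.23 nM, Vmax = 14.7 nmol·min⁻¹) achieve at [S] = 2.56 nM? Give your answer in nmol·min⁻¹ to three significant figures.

With α = 1 + [I]/Ki = 1 + 0.171/0.112 = 2.527, the noncompetitive rate law is v = (Vmax/α)·[S] / (Km + [S]).
v = (14.7/2.527)×2.56 / (2.23 + 2.56) = 14.89/4.790 = 3.11 nmol·min⁻¹.

3.11 nmol·min⁻¹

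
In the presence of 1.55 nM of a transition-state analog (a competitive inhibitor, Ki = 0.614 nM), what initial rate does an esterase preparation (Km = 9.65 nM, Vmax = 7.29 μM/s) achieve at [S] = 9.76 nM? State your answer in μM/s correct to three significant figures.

With α = 1 + [I]/Ki = 1 + 1.55/0.614 = 3.524, the competitive rate law is v = Vmax[S] / (αKm + [S]).
v = 7.29×9.76 / (3.524×9.65 + 9.76) = 71.15/43.77 = 1.63 μM/s.

1.63 μM/s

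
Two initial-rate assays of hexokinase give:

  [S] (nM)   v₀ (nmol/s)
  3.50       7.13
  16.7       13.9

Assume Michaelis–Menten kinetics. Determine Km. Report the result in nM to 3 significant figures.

5.62 nM

From v = Vmax[S]/(Km+[S]), each point gives Vmax = v(Km+[S])/[S].
Equating: 7.13(Km+3.50)/3.50 = 13.9(Km+16.7)/16.7.
2.037·Km + 7.13 = 0.8323·Km + 13.9, so (2.037 − 0.8323)·Km = 13.9 − 7.13.
Km = 6.770/1.205 = 5.62 nM; then Vmax = 7.13(5.62+3.50)/3.50 = 18.6 nmol/s.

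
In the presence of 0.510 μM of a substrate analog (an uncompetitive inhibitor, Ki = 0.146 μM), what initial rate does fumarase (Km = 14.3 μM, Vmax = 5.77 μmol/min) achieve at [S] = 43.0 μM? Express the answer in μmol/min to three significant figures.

α = 1 + [I]/Ki = 1 + 0.510/0.146 = 4.493.
For an uncompetitive inhibitor, both parameters are divided by α, giving Vmax/α and Km/α: Km,app = 3.18 μM, Vmax,app = 1.28 μmol/min.
v = Vmax,app·[S]/(Km,app + [S]) = 1.28 × 43.0/(3.18 + 43.0) = 1.20 μmol/min.

1.20 μmol/min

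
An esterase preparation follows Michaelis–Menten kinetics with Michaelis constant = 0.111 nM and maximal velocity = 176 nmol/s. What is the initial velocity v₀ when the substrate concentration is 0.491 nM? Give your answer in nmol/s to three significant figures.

144 nmol/s

v = Vmax·[S]/(Km + [S]) = 176 × 0.491 / (0.111 + 0.491)
  = 86.42 / 0.6020 = 144 nmol/s.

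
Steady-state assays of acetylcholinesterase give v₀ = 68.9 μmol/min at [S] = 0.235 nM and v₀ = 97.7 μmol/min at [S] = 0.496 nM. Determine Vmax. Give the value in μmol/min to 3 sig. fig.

In reciprocal form, 1/v = (Km/Vmax)·(1/[S]) + 1/Vmax. The two points give (1/[S], 1/v) = (4.255, 0.01451) and (2.016, 0.01024).
Slope = (0.01451 − 0.01024)/(4.255 − 2.016) = 0.001911; intercept = 0.01451 − 0.001911×4.255 = 0.006383.
Vmax = 1/intercept = 157 μmol/min; Km = slope × Vmax = 0.001911 × 157 = 0.299 nM.

157 μmol/min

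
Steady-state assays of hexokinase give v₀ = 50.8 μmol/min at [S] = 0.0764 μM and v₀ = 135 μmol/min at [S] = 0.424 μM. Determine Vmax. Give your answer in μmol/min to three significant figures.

In reciprocal form, 1/v = (Km/Vmax)·(1/[S]) + 1/Vmax. The two points give (1/[S], 1/v) = (13.09, 0.01969) and (2.358, 0.007407).
Slope = (0.01969 − 0.007407)/(13.09 − 2.358) = 0.001144; intercept = 0.01969 − 0.001144×13.09 = 0.004709.
Vmax = 1/intercept = 212 μmol/min; Km = slope × Vmax = 0.001144 × 212 = 0.243 μM.

212 μmol/min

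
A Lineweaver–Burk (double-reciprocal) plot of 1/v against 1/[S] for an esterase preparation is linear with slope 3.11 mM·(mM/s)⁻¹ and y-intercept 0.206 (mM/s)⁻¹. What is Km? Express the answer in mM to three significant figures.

y-intercept = 1/Vmax ⇒ Vmax = 4.85 mM/s; slope = Km/Vmax ⇒ Km = slope × Vmax.
Km = 3.11 × 4.85 = 15.1 mM.

15.1 mM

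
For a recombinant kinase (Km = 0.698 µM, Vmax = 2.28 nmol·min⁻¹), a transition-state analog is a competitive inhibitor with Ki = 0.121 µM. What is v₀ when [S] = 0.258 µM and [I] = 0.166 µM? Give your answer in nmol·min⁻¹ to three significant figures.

α = 1 + [I]/Ki = 1 + 0.166/0.121 = 2.372.
For a competitive inhibitor, Vmax is unchanged and the apparent Km becomes α·Km: Km,app = 1.66 µM, Vmax,app = 2.28 nmol·min⁻¹.
v = Vmax,app·[S]/(Km,app + [S]) = 2.28 × 0.258/(1.66 + 0.258) = 0.307 nmol·min⁻¹.

0.307 nmol·min⁻¹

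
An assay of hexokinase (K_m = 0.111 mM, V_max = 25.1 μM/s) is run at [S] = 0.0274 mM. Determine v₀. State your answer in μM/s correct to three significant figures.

v = Vmax·[S]/(Km + [S]) = 25.1 × 0.0274 / (0.111 + 0.0274)
  = 0.6877 / 0.1384 = 4.97 μM/s.

4.97 μM/s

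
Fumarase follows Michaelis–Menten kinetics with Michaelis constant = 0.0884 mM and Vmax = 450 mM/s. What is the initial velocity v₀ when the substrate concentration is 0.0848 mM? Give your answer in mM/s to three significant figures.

220 mM/s

[S]/(Km+[S]) = 0.0848/0.1732 = 0.4896, the fractional saturation.
v = 0.4896 × Vmax = 0.4896 × 450 = 220 mM/s.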